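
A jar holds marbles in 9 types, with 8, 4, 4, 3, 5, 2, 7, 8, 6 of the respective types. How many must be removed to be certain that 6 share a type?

In the worst case you take as many as possible of each type without reaching 6: 5 + 4 + 4 + 3 + 5 + 2 + 5 + 5 + 5 = 38.
The next one must give 6 of some type, so 38 + 1 = 39.

39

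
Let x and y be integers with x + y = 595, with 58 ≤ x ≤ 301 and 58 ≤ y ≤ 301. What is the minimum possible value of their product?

88494

xy = x(595 − x) is concave in x, so over [294, 301] it is minimized at an endpoint.
The extreme feasible split is x = 294, y = 301, giving xy = 88494.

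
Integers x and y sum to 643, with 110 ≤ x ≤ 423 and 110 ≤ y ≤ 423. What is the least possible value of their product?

93060

For a fixed sum, xy is smallest when x and y are as far apart as possible.
At the endpoint x = 220, y = 643 − 220 = 423, so xy = 220 × 423 = 93060.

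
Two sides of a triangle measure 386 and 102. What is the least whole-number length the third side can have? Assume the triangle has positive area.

285

The third side must exceed |386 − 102| = 284.
The smallest integer above 284 is 285.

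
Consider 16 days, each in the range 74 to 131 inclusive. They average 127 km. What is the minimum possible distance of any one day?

74

Minimizing one value means maximizing the remaining 15.
The total is 16 × 127 = 2032.
The other 15 can take up 15 × 131 = 1965 ≥ 2032 − 74, so one day can sit at its floor of 74.
Achievable: one at 74 and the other 15 totalling 1958, which fits since 15 × 74 ≤ 1958 ≤ 15 × 131.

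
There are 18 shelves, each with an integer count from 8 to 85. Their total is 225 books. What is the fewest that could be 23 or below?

13

Each value above 23 is at least 24, contributing at least 24 − 8 = 16 above the floor 8.
The sum exceeds the floor total 144 by 81, so at most ⌊81/16⌋ = 5 exceed 23, and at least 13 are ≤ 23.
Exactly 13 works: 13 values at 8 and 5 at 24 total 224; raise one of the low values by 1 (still ≤ 23) to hit 225.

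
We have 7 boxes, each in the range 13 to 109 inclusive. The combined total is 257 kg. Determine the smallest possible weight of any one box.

13

Minimizing one value means maximizing the remaining 6.
The other 6 can take up 6 × 109 = 654 ≥ 257 − 13, so one box can sit at its floor of 13.
Achievable: one at 13 and the other 6 totalling 244, which fits since 6 × 13 ≤ 244 ≤ 6 × 109.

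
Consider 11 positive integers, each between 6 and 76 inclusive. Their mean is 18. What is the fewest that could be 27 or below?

The total is 11 × 18 = 198.
Let j be the number exceeding 27. Then the total is ≥ 28·j + 6·(11 − j) = 66 + 22j.
So 22j ≤ 132 and j ≤ 6; hence at least 11 − 6 = 5 are ≤ 27.
Exactly 5 works: 5 values at 6 and 6 at 28 total 198.

5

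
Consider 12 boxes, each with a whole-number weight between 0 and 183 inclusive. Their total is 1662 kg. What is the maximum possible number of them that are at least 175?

If k of the values are ≥ 175, the total is ≥ 175k + 0(12 − k).
Setting 175k + 0(12 − k) ≤ 1662 gives 175k ≤ 1662, so k ≤ 9.
k = 9 is achieved by 9 values at 175 and 3 at 0, total 1575; add 87 to one value (staying below 175) to reach 1662.

9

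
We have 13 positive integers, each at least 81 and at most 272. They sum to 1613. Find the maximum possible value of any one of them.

272

To make one integer as large as possible, make the other 12 as small as possible.
The other 12 contribute at least 12 × 81 = 972, leaving at most 1613 − 972 = 641.
But each integer is capped at 272, so the maximum is 272.
Achievable: one at 272 and the other 12 totalling 1341, which fits since 12 × 81 ≤ 1341 ≤ 12 × 272.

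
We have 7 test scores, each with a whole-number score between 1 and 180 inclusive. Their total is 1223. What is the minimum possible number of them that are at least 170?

4

Suppose at most 7 − j of them reach 170; then j values are ≤ 169 and the rest ≤ 180.
The total is then ≤ 169·j + 180·(7 − j) = 1260 − 11j. For this to be ≥ 1223 we need j ≤ 3, so at least 7 − 3 = 4 must reach 170.
Exactly 4 works: 4 values at 180 and 3 at 169 total 1227; lower one of the high values by 4 (still ≥ 170) to hit 1223.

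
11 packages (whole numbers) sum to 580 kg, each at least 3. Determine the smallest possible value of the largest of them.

If every one of the 11 were at most 52, the total would be at most 11 × 52 = 572 < 580.
Equality holds with 8 values of 53 and 3 values of 52.

53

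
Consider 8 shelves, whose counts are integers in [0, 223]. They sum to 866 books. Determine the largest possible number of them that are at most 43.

5

Suppose k of them are at most 43. Those contribute at most 43 each and the rest at most 223 each.
So the total is at most 43k + 223(8 − k) = 1784 − 180k. This must still be ≥ 866, so k ≤ 5.
k = 5 is achieved by 5 values at 43 and 3 at 223, total 884; lower one of the 223's by 18 (still > 43) to reach 866.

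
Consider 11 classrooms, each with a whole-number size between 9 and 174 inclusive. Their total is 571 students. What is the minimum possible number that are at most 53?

1

If only k of them are at most 53, the other 11 − k are at least 54, so the total is at least (11 − k)·54 + k·9.
This is ≤ 571, so (11 − k)·54 + 9k ≤ 571, which gives k ≥ 1.
Exactly 1 works: 1 value at 9 and 10 at 54 total 549; raise one of the low values by 22 (still ≤ 53) to hit 571.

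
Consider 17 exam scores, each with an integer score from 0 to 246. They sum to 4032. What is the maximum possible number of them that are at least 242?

With k values at 242 or above and the rest at least 0, the sum is at least 0 + 242k.
Since the sum is 4032, we need 242k ≤ 4032, i.e. k ≤ 16.
k = 16 is achieved by 16 values at 242 and 1 at 0, total 3872; add 160 to one value (staying below 242) to reach 4032.

16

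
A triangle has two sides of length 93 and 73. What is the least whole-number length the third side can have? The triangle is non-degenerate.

The third side must exceed |93 − 73| = 20.
The smallest integer above 20 is 21.

21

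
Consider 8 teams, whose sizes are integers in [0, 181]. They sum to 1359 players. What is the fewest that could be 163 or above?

4

Suppose at most 8 − j of them reach 163; then j values are ≤ 162 and the rest ≤ 181.
The total is then ≤ 162·j + 181·(8 − j) = 1448 − 19j. For this to be ≥ 1359 we need j ≤ 4, so at least 8 − 4 = 4 must reach 163.
Exactly 4 works: 4 values at 181 and 4 at 162 total 1372; lower one of the high values by 13 (still ≥ 163) to hit 1359.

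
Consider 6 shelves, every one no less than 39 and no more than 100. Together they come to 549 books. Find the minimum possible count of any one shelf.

Minimizing one value means maximizing the remaining 5.
The other 5 contribute at most 5 × 100 = 500, leaving at least 549 − 500 = 49.
Since 49 ≥ 39, this is achievable: one at 49 and 5 at 100.

49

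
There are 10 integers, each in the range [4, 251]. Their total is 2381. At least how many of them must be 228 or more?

5

Each value short of 228 is at most 227, costing at least 251 − 227 = 24 against the maximum total of 2510.
We can afford to lose at most 2510 − 2381 = 129, so at most ⌊129/24⌋ = 5 fall short, and at least 5 are ≥ 228.
Exactly 5 works: 5 values at 251 and 5 at 227 total 2390; lower one of the high values by 9 (still ≥ 228) to hit 2381.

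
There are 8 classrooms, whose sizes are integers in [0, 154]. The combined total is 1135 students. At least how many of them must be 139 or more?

Suppose at most 8 − j of them reach 139; then j values are ≤ 138 and the rest ≤ 154.
The total is then ≤ 138·j + 154·(8 − j) = 1232 − 16j. For this to be ≥ 1135 we need j ≤ 6, so at least 8 − 6 = 2 must reach 139.
Exactly 2 works: 2 values at 154 and 6 at 138 total 1136; lower one of the high values by 1 (still ≥ 139) to hit 1135.

2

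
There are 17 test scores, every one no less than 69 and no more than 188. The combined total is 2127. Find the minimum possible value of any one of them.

69

To make one score as small as possible, make the other 16 as large as possible.
The other 16 can take up 16 × 188 = 3008 ≥ 2127 − 69, so one score can sit at its floor of 69.
Achievable: one at 69 and the other 16 totalling 2058, which fits since 16 × 69 ≤ 2058 ≤ 16 × 188.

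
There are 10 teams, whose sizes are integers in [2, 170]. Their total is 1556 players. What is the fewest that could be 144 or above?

5

Each value short of 144 is at most 143, costing at least 170 − 143 = 27 against the maximum total of 1700.
We can afford to lose at most 1700 − 1556 = 144, so at most ⌊144/27⌋ = 5 fall short, and at least 5 are ≥ 144.
Exactly 5 works: 5 values at 170 and 5 at 143 total 1565; lower one of the high values by 9 (still ≥ 144) to hit 1556.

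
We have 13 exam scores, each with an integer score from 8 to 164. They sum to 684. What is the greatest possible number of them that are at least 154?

With k values at 154 or above and the rest at least 8, the sum is at least 104 + 146k.
Since the sum is 684, we need 146k ≤ 580, i.e. k ≤ 3.
k = 3 is achieved by 3 values at 154 and 10 at 8, total 542; add 142 to one value (staying below 154) to reach 684.

3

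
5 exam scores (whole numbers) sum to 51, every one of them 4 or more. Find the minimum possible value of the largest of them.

The 5 values sum to 51, so their maximum is at least ⌈51/5⌉ = 11.
Equality holds with 1 value of 11 and 4 values of 10.

11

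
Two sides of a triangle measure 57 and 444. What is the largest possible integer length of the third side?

500

The third side must be less than 57 + 444 = 501.
The largest integer below 501 is 500.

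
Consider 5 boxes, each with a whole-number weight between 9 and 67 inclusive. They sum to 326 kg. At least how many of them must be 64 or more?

3

Each value short of 64 is at most 63, costing at least 67 − 63 = 4 against the maximum total of 335.
We can afford to lose at most 335 − 326 = 9, so at most ⌊9/4⌋ = 2 fall short, and at least 3 are ≥ 64.
Exactly 3 works: 3 values at 67 and 2 at 63 total 327; lower one of the high values by 1 (still ≥ 64) to hit 326.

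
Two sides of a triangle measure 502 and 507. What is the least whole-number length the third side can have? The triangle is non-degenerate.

The third side must exceed |502 − 507| = 5.
The smallest integer above 5 is 6.

6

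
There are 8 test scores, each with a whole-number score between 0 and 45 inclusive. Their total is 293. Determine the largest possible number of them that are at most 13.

Each value at 13 or below falls at least 45 − 13 = 32 short of the ceiling 45.
The ceiling total is 8 × 45 = 360, and we need 293, so at most ⌊(360 − 293)/32⌋ = 2 can be that low.
k = 2 is achieved by 2 values at 13 and 6 at 45, total 296; lower one of the 45's by 3 (still > 13) to reach 293.

2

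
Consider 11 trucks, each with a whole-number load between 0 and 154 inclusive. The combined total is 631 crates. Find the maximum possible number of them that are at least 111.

If k of the values are ≥ 111, the total is ≥ 111k + 0(11 − k).
Setting 111k + 0(11 − k) ≤ 631 gives 111k ≤ 631, so k ≤ 5.
k = 5 is achieved by 5 values at 111 and 6 at 0, total 555; add 76 to one value (staying below 111) to reach 631.

5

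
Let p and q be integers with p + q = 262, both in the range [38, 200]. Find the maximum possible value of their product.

17161

pq = p(262 − p) is maximized when p is as near 262/2 as the bounds allow.
Taking p = 131 and q = 131 (both in [38, 200]) gives pq = 17161.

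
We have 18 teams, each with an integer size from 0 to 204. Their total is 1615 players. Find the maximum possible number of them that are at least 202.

7

Suppose k of them are at least 202. Those contribute at least 202 each and the other 18 − k at least 0 each.
So the total is at least 202k + 0(18 − k) = 0 + 202k. This must be ≤ 1615, giving k ≤ 7.
k = 7 is achieved by 7 values at 202 and 11 at 0, total 1414; add 201 to one value (staying below 202) to reach 1615.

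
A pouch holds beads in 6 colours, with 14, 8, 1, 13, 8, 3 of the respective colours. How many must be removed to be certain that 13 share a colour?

In the worst case you take as many as possible of each colour without reaching 13: 12 + 8 + 1 + 12 + 8 + 3 = 44.
The next one must give 13 of some colour, so 44 + 1 = 45.

45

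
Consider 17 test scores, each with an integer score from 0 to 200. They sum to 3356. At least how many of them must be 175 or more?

Each value short of 175 is at most 174, costing at least 200 − 174 = 26 against the maximum total of 3400.
We can afford to lose at most 3400 − 3356 = 44, so at most ⌊44/26⌋ = 1 fall short, and at least 16 are ≥ 175.
Exactly 16 works: 16 values at 200 and 1 at 174 total 3374; lower one of the high values by 18 (still ≥ 175) to hit 3356.

16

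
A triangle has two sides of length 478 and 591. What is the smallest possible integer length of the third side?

114

The third side must exceed |478 − 591| = 113.
The smallest integer above 113 is 114.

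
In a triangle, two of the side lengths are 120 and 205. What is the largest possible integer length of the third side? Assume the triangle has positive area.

324

The third side must be less than 120 + 205 = 325.
The largest integer below 325 is 324.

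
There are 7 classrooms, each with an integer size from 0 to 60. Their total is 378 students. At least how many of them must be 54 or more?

1

If only k of them are at least 54, the other 7 − k are at most 53, so the total is at most k·60 + (7 − k)·53.
This must reach 378, so k·60 + (7 − k)·53 ≥ 378, giving k ≥ 1.
Exactly 1 works: 1 value at 60 and 6 at 53 total 378.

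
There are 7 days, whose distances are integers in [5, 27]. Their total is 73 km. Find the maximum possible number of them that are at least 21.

If k of the values are ≥ 21, the total is ≥ 21k + 5(7 − k).
Setting 21k + 5(7 − k) ≤ 73 gives 16k ≤ 38, so k ≤ 2.
k = 2 is achieved by 2 values at 21 and 5 at 5, total 67; add 6 to one value (staying below 21) to reach 73.

2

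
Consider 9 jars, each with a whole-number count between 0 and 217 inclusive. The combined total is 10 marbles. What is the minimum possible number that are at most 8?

Let j be the number exceeding 8. Then the total is ≥ 9·j + 0·(9 − j) = 0 + 9j.
So 9j ≤ 10 and j ≤ 1; hence at least 9 − 1 = 8 are ≤ 8.
Exactly 8 works: 8 values at 0 and 1 at 9 total 9; raise one of the low values by 1 (still ≤ 8) to hit 10.

8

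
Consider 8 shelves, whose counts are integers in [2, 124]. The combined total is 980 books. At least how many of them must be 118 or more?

If only k of them are at least 118, the other 8 − k are at most 117, so the total is at most k·124 + (8 − k)·117.
This must reach 980, so k·124 + (8 − k)·117 ≥ 980, giving k ≥ 7.
Exactly 7 works: 7 values at 124 and 1 at 117 total 985; lower one of the high values by 5 (still ≥ 118) to hit 980.

7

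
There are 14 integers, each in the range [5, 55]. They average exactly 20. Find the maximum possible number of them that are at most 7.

10

The total is 14 × 20 = 280.
Suppose k of them are at most 7. Those contribute at most 7 each and the rest at most 55 each.
So the total is at most 7k + 55(14 − k) = 770 − 48k. This must still be ≥ 280, so k ≤ 10.
k = 10 is achieved by 10 values at 7 and 4 at 55, total 290; lower one of the 55's by 10 (still > 7) to reach 280.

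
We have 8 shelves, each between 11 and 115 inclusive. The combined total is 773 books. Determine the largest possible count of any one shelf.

115

Maximizing one value means minimizing the remaining 7.
The other 7 contribute at least 7 × 11 = 77, leaving at most 773 − 77 = 696.
But each shelf is capped at 115, so the maximum is 115.
Achievable: one at 115 and the other 7 totalling 658, which fits since 7 × 11 ≤ 658 ≤ 7 × 115.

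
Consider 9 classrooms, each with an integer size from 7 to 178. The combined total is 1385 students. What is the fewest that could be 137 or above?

4

If only k of them are at least 137, the other 9 − k are at most 136, so the total is at most k·178 + (9 − k)·136.
This must reach 1385, so k·178 + (9 − k)·136 ≥ 1385, giving k ≥ 4.
Exactly 4 works: 4 values at 178 and 5 at 136 total 1392; lower one of the high values by 7 (still ≥ 137) to hit 1385.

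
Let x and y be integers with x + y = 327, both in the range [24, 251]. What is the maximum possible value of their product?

For a fixed sum, the product xy is largest when x and y are as close as possible.
Taking x = 163 and y = 164 (both in [24, 251]) gives xy = 26732.

26732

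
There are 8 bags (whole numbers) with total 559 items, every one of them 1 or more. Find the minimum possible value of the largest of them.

The average is 559/8 > 69, so not all 8 can be 69 or less; the largest is ≥ 70.
Equality holds with 7 values of 70 and 1 value of 69.

70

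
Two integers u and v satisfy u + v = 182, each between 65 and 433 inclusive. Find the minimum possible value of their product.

7605

Since u + v is fixed, pushing one of them to its bound minimizes the product.
The extreme feasible split is u = 65, v = 117, giving uv = 7605.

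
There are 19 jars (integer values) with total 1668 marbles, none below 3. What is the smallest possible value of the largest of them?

Some value must be at least ⌈1668/19⌉ = 88, since 19 × 87 = 1653 < 1668.
Taking 4 copies of 87 and 15 copies of 88 gives exactly 1668, so 88 is attained.

88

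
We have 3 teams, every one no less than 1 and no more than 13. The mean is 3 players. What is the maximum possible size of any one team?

7

Maximizing one value means minimizing the remaining 2.
The total is 3 × 3 = 9.
The other 2 contribute at least 2 × 1 = 2, leaving at most 9 − 2 = 7.
Since 7 ≤ 13, this is achievable: one at 7 and 2 at 1.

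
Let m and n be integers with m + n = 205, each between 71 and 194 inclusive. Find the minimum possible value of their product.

Since m + n is fixed, pushing one of them to its bound minimizes the product.
The extreme feasible split is m = 71, n = 134, giving mn = 9514.

9514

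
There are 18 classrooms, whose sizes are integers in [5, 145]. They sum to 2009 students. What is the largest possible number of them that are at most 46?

Suppose k of them are at most 46. Those contribute at most 46 each and the rest at most 145 each.
So the total is at most 46k + 145(18 − k) = 2610 − 99k. This must still be ≥ 2009, so k ≤ 6.
k = 6 is achieved by 6 values at 46 and 12 at 145, total 2016; lower one of the 145's by 7 (still > 46) to reach 2009.

6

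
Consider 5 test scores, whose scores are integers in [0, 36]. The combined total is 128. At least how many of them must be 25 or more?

Suppose at most 5 − j of them reach 25; then j values are ≤ 24 and the rest ≤ 36.
The total is then ≤ 24·j + 36·(5 − j) = 180 − 12j. For this to be ≥ 128 we need j ≤ 4, so at least 5 − 4 = 1 must reach 25.
Exactly 1 works: 1 value at 36 and 4 at 24 total 132; lower one of the high values by 4 (still ≥ 25) to hit 128.

1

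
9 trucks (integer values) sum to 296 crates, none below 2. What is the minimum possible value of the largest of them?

33

Some value must be at least ⌈296/9⌉ = 33, since 9 × 32 = 288 < 296.
Achievable: 8 of them at 33 and 1 at 32 total 296.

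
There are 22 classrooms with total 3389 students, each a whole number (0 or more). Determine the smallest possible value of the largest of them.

The average is 3389/22 > 154, so not all 22 can be 154 or less; the largest is ≥ 155.
Taking 21 copies of 154 and 1 copy of 155 gives exactly 3389, so 155 is attained.

155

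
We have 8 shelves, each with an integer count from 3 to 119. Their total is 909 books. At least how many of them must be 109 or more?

Suppose at most 8 − j of them reach 109; then j values are ≤ 108 and the rest ≤ 119.
The total is then ≤ 108·j + 119·(8 − j) = 952 − 11j. For this to be ≥ 909 we need j ≤ 3, so at least 8 − 3 = 5 must reach 109.
Exactly 5 works: 5 values at 119 and 3 at 108 total 919; lower one of the high values by 10 (still ≥ 109) to hit 909.

5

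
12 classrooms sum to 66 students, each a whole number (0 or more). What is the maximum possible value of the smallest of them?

5

The 12 values sum to 66, so their minimum is at most ⌊66/12⌋ = 5.
Achievable: 6 of them at 5 and 6 at 6 total 66.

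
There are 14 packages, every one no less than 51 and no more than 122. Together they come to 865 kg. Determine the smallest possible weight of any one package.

51

To make one package as small as possible, make the other 13 as large as possible.
The other 13 can take up 13 × 122 = 1586 ≥ 865 − 51, so one package can sit at its floor of 51.
Achievable: one at 51 and the other 13 totalling 814, which fits since 13 × 51 ≤ 814 ≤ 13 × 122.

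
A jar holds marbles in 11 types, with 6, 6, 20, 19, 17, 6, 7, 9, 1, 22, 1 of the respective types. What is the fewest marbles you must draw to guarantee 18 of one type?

In the worst case you take as many as possible of each type without reaching 18: 6 + 6 + 17 + 17 + 17 + 6 + 7 + 9 + 1 + 17 + 1 = 104.
The next one must give 18 of some type, so 104 + 1 = 105.

105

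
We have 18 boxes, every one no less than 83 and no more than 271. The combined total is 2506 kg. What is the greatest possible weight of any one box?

271

To make one box as large as possible, make the other 17 as small as possible.
The other 17 contribute at least 17 × 83 = 1411, leaving at most 2506 − 1411 = 1095.
But each box is capped at 271, so the maximum is 271.
Achievable: one at 271 and the other 17 totalling 2235, which fits since 17 × 83 ≤ 2235 ≤ 17 × 271.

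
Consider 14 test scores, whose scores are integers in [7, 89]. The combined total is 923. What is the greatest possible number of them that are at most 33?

5

Suppose k of them are at most 33. Those contribute at most 33 each and the rest at most 89 each.
So the total is at most 33k + 89(14 − k) = 1246 − 56k. This must still be ≥ 923, so k ≤ 5.
k = 5 is achieved by 5 values at 33 and 9 at 89, total 966; lower one of the 89's by 43 (still > 33) to reach 923.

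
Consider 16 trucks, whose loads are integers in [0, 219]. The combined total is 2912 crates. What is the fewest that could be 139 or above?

9

Each value short of 139 is at most 138, costing at least 219 − 138 = 81 against the maximum total of 3504.
We can afford to lose at most 3504 − 2912 = 592, so at most ⌊592/81⌋ = 7 fall short, and at least 9 are ≥ 139.
Exactly 9 works: 9 values at 219 and 7 at 138 total 2937; lower one of the high values by 25 (still ≥ 139) to hit 2912.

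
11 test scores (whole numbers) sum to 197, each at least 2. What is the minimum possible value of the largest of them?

18

Some value must be at least ⌈197/11⌉ = 18, since 11 × 17 = 187 < 197.
Equality holds with 10 values of 18 and 1 value of 17.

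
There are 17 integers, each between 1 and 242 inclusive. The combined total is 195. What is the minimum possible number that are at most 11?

Each value above 11 is at least 12, contributing at least 12 − 1 = 11 above the floor 1.
The sum exceeds the floor total 17 by 178, so at most ⌊178/11⌋ = 16 exceed 11, and at least 1 are ≤ 11.
Exactly 1 works: 1 value at 1 and 16 at 12 total 193; raise one of the low values by 2 (still ≤ 11) to hit 195.

1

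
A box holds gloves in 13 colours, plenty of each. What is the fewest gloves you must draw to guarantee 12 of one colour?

144

In the worst case you draw 11 of each of the 13 colours: 13 × 11 = 143.
One more forces 12 of some colour, so 143 + 1 = 144.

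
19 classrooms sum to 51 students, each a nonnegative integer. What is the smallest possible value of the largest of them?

The average is 51/19 > 2, so not all 19 can be 2 or less; the largest is ≥ 3.
Equality holds with 13 values of 3 and 6 values of 2.

3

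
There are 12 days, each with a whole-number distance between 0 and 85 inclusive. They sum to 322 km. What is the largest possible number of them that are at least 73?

4

If k of the values are ≥ 73, the total is ≥ 73k + 0(12 − k).
Setting 73k + 0(12 − k) ≤ 322 gives 73k ≤ 322, so k ≤ 4.
k = 4 is achieved by 4 values at 73 and 8 at 0, total 292; add 30 to one value (staying below 73) to reach 322.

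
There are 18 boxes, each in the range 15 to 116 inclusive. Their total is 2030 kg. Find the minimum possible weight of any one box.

To make one box as small as possible, make the other 17 as large as possible.
The other 17 contribute at most 17 × 116 = 1972, leaving at least 2030 − 1972 = 58.
Since 58 ≥ 15, this is achievable: one at 58 and 17 at 116.

58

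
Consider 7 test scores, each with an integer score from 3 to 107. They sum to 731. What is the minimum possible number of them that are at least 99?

Each value short of 99 is at most 98, costing at least 107 − 98 = 9 against the maximum total of 749.
We can afford to lose at most 749 − 731 = 18, so at most ⌊18/9⌋ = 2 fall short, and at least 5 are ≥ 99.
Exactly 5 works: 5 values at 107 and 2 at 98 total 731.

5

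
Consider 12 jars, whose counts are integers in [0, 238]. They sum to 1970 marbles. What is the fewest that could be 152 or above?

Each value short of 152 is at most 151, costing at least 238 − 151 = 87 against the maximum total of 2856.
We can afford to lose at most 2856 − 1970 = 886, so at most ⌊886/87⌋ = 10 fall short, and at least 2 are ≥ 152.
Exactly 2 works: 2 values at 238 and 10 at 151 total 1986; lower one of the high values by 16 (still ≥ 152) to hit 1970.

2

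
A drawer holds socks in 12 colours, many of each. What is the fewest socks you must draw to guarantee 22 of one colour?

253

You could draw 21 of every colour without reaching 22 of any — 252 in all.
One more forces 22 of some colour, so 252 + 1 = 253.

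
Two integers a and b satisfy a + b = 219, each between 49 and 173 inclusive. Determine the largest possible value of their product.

With a + b fixed, ab peaks when the two are closest together.
Taking a = 109 and b = 110 (both in [49, 173]) gives ab = 11990.

11990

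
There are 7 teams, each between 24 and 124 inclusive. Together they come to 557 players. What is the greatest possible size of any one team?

Maximizing one value means minimizing the remaining 6.
The other 6 contribute at least 6 × 24 = 144, leaving at most 557 − 144 = 413.
But each team is capped at 124, so the maximum is 124.
Achievable: one at 124 and the other 6 totalling 433, which fits since 6 × 24 ≤ 433 ≤ 6 × 124.

124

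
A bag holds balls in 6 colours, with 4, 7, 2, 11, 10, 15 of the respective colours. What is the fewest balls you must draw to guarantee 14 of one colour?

48

In the worst case you take as many as possible of each colour without reaching 14: 4 + 7 + 2 + 11 + 10 + 13 = 47.
The next one must give 14 of some colour, so 47 + 1 = 48.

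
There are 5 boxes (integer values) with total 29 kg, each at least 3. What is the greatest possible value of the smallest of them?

The average is 29/5 < 6, so some value is ≤ 5.
Equality holds with 1 value of 5 and 4 values of 6.

5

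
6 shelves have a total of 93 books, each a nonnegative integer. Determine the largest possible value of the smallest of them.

15

The 6 values sum to 93, so their minimum is at most ⌊93/6⌋ = 15.
Taking 3 copies of 15 and 3 copies of 16 gives exactly 93, so 15 is attained.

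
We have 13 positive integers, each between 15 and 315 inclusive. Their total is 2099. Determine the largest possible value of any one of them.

Maximizing one value means minimizing the remaining 12.
The other 12 contribute at least 12 × 15 = 180, leaving at most 2099 − 180 = 1919.
But each integer is capped at 315, so the maximum is 315.
Achievable: one at 315 and the other 12 totalling 1784, which fits since 12 × 15 ≤ 1784 ≤ 12 × 315.

315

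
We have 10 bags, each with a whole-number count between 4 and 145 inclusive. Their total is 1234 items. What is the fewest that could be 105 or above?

Suppose at most 10 − j of them reach 105; then j values are ≤ 104 and the rest ≤ 145.
The total is then ≤ 104·j + 145·(10 − j) = 1450 − 41j. For this to be ≥ 1234 we need j ≤ 5, so at least 10 − 5 = 5 must reach 105.
Exactly 5 works: 5 values at 145 and 5 at 104 total 1245; lower one of the high values by 11 (still ≥ 105) to hit 1234.

5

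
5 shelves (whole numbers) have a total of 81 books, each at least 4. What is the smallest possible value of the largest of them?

Some value must be at least ⌈81/5⌉ = 17, since 5 × 16 = 80 < 81.
Achievable: 1 of them at 17 and 4 at 16 total 81.

17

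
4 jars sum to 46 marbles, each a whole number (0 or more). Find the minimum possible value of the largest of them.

The average is 46/4 > 11, so not all 4 can be 11 or less; the largest is ≥ 12.
Achievable: 2 of them at 12 and 2 at 11 total 46.

12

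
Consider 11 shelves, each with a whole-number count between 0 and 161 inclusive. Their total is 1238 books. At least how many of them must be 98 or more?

Each value short of 98 is at most 97, costing at least 161 − 97 = 64 against the maximum total of 1771.
We can afford to lose at most 1771 − 1238 = 533, so at most ⌊533/64⌋ = 8 fall short, and at least 3 are ≥ 98.
Exactly 3 works: 3 values at 161 and 8 at 97 total 1259; lower one of the high values by 21 (still ≥ 98) to hit 1238.

3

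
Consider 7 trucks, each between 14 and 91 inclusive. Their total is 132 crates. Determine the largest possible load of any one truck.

To make one truck as large as possible, make the other 6 as small as possible.
The other 6 contribute at least 6 × 14 = 84, leaving at most 132 − 84 = 48.
Since 48 ≤ 91, this is achievable: one at 48 and 6 at 14.

48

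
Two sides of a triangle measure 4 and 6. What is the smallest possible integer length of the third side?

The third side must exceed |4 − 6| = 2.
The smallest integer above 2 is 3.

3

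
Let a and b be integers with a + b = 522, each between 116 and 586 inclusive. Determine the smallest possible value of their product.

47096

For a fixed sum, ab is smallest when a and b are as far apart as possible.
The extreme feasible split is a = 116, b = 406, giving ab = 47096.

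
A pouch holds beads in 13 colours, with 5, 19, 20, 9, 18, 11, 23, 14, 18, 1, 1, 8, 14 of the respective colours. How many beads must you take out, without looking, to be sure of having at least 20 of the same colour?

157

In the worst case you take as many as possible of each colour without reaching 20: 5 + 19 + 19 + 9 + 18 + 11 + 19 + 14 + 18 + 1 + 1 + 8 + 14 = 156.
The next one must give 20 of some colour, so 156 + 1 = 157.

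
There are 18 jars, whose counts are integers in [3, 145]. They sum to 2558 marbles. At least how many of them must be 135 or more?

Suppose at most 18 − j of them reach 135; then j values are ≤ 134 and the rest ≤ 145.
The total is then ≤ 134·j + 145·(18 − j) = 2610 − 11j. For this to be ≥ 2558 we need j ≤ 4, so at least 18 − 4 = 14 must reach 135.
Exactly 14 works: 14 values at 145 and 4 at 134 total 2566; lower one of the high values by 8 (still ≥ 135) to hit 2558.

14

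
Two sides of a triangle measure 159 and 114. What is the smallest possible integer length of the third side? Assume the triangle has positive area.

46

The third side must exceed |159 − 114| = 45.
The smallest integer above 45 is 46.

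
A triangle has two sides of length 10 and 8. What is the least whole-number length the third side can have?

The third side must exceed |10 − 8| = 2.
The smallest integer above 2 is 3.

3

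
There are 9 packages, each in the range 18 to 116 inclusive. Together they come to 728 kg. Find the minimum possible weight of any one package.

Minimizing one value means maximizing the remaining 8.
The other 8 can take up 8 × 116 = 928 ≥ 728 − 18, so one package can sit at its floor of 18.
Achievable: one at 18 and the other 8 totalling 710, which fits since 8 × 18 ≤ 710 ≤ 8 × 116.

18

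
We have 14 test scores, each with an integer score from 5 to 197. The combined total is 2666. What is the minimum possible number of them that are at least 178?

10

Suppose at most 14 − j of them reach 178; then j values are ≤ 177 and the rest ≤ 197.
The total is then ≤ 177·j + 197·(14 − j) = 2758 − 20j. For this to be ≥ 2666 we need j ≤ 4, so at least 14 − 4 = 10 must reach 178.
Exactly 10 works: 10 values at 197 and 4 at 177 total 2678; lower one of the high values by 12 (still ≥ 178) to hit 2666.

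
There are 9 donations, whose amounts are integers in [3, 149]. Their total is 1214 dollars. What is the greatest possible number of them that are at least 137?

Suppose k of them are at least 137. Those contribute at least 137 each and the other 9 − k at least 3 each.
So the total is at least 137k + 3(9 − k) = 27 + 134k. This must be ≤ 1214, giving k ≤ 8.
k = 8 is achieved by 8 values at 137 and 1 at 3, total 1099; add 115 to one value (staying below 137) to reach 1214.

8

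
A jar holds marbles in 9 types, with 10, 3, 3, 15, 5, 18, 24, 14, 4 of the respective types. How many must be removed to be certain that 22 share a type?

In the worst case you take as many as possible of each type without reaching 22: 10 + 3 + 3 + 15 + 5 + 18 + 21 + 14 + 4 = 93.
The next one must give 22 of some type, so 93 + 1 = 94.

94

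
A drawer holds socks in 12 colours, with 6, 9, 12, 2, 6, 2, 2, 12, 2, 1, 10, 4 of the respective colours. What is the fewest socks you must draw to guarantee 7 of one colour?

In the worst case you take as many as possible of each colour without reaching 7: 6 + 6 + 6 + 2 + 6 + 2 + 2 + 6 + 2 + 1 + 6 + 4 = 49.
The next one must give 7 of some colour, so 49 + 1 = 50.

50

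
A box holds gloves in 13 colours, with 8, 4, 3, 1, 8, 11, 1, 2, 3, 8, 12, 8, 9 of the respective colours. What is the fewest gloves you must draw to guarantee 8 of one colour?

In the worst case you take as many as possible of each colour without reaching 8: 7 + 4 + 3 + 1 + 7 + 7 + 1 + 2 + 3 + 7 + 7 + 7 + 7 = 63.
The next one must give 8 of some colour, so 63 + 1 = 64.

64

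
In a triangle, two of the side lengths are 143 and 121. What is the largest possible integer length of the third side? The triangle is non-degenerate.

263

The third side must be less than 143 + 121 = 264.
The largest integer below 264 is 263.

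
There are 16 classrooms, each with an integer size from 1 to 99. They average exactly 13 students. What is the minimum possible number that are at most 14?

3

The total is 16 × 13 = 208.
Let j be the number exceeding 14. Then the total is ≥ 15·j + 1·(16 − j) = 16 + 14j.
So 14j ≤ 192 and j ≤ 13; hence at least 16 − 13 = 3 are ≤ 14.
Exactly 3 works: 3 values at 1 and 13 at 15 total 198; raise one of the low values by 10 (still ≤ 14) to hit 208.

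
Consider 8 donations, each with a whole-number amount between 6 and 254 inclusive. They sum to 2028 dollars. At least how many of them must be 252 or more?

7

Each value short of 252 is at most 251, costing at least 254 − 251 = 3 against the maximum total of 2032.
We can afford to lose at most 2032 − 2028 = 4, so at most ⌊4/3⌋ = 1 fall short, and at least 7 are ≥ 252.
Exactly 7 works: 7 values at 254 and 1 at 251 total 2029; lower one of the high values by 1 (still ≥ 252) to hit 2028.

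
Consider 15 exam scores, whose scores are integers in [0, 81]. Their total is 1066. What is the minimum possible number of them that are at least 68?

Suppose at most 15 − j of them reach 68; then j values are ≤ 67 and the rest ≤ 81.
The total is then ≤ 67·j + 81·(15 − j) = 1215 − 14j. For this to be ≥ 1066 we need j ≤ 10, so at least 15 − 10 = 5 must reach 68.
Exactly 5 works: 5 values at 81 and 10 at 67 total 1075; lower one of the high values by 9 (still ≥ 68) to hit 1066.

5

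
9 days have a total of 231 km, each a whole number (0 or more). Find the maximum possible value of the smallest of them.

25

The average is 231/9 < 26, so some value is ≤ 25.
Taking 3 copies of 25 and 6 copies of 26 gives exactly 231, so 25 is attained.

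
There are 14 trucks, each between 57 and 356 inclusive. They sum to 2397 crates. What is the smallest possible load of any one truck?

57

To make one truck as small as possible, make the other 13 as large as possible.
The other 13 can take up 13 × 356 = 4628 ≥ 2397 − 57, so one truck can sit at its floor of 57.
Achievable: one at 57 and the other 13 totalling 2340, which fits since 13 × 57 ≤ 2340 ≤ 13 × 356.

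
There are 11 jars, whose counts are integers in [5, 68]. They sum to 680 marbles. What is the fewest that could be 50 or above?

8

If only k of them are at least 50, the other 11 − k are at most 49, so the total is at most k·68 + (11 − k)·49.
This must reach 680, so k·68 + (11 − k)·49 ≥ 680, giving k ≥ 8.
Exactly 8 works: 8 values at 68 and 3 at 49 total 691; lower one of the high values by 11 (still ≥ 50) to hit 680.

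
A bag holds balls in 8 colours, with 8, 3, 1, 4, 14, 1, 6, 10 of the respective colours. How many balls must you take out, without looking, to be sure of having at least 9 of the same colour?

In the worst case you take as many as possible of each colour without reaching 9: 8 + 3 + 1 + 4 + 8 + 1 + 6 + 8 = 39.
The next one must give 9 of some colour, so 39 + 1 = 40.

40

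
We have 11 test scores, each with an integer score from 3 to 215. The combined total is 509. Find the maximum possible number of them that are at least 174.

2

Suppose k of them are at least 174. Those contribute at least 174 each and the other 11 − k at least 3 each.
So the total is at least 174k + 3(11 − k) = 33 + 171k. This must be ≤ 509, giving k ≤ 2.
k = 2 is achieved by 2 values at 174 and 9 at 3, total 375; add 134 to one value (staying below 174) to reach 509.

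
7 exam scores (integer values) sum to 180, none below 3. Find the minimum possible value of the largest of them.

Some value must be at least ⌈180/7⌉ = 26, since 7 × 25 = 175 < 180.
Achievable: 5 of them at 26 and 2 at 25 total 180.

26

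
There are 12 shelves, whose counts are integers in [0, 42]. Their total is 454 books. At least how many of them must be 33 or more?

7

Suppose at most 12 − j of them reach 33; then j values are ≤ 32 and the rest ≤ 42.
The total is then ≤ 32·j + 42·(12 − j) = 504 − 10j. For this to be ≥ 454 we need j ≤ 5, so at least 12 − 5 = 7 must reach 33.
Exactly 7 works: 7 values at 42 and 5 at 32 total 454.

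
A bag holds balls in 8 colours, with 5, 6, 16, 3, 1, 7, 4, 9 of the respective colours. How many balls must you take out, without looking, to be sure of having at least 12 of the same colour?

In the worst case you take as many as possible of each colour without reaching 12: 5 + 6 + 11 + 3 + 1 + 7 + 4 + 9 = 46.
The next one must give 12 of some colour, so 46 + 1 = 47.

47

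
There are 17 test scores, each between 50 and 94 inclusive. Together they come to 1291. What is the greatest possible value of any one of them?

94

Maximizing one value means minimizing the remaining 16.
The other 16 contribute at least 16 × 50 = 800, leaving at most 1291 − 800 = 491.
But each score is capped at 94, so the maximum is 94.
Achievable: one at 94 and the other 16 totalling 1197, which fits since 16 × 50 ≤ 1197 ≤ 16 × 94.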